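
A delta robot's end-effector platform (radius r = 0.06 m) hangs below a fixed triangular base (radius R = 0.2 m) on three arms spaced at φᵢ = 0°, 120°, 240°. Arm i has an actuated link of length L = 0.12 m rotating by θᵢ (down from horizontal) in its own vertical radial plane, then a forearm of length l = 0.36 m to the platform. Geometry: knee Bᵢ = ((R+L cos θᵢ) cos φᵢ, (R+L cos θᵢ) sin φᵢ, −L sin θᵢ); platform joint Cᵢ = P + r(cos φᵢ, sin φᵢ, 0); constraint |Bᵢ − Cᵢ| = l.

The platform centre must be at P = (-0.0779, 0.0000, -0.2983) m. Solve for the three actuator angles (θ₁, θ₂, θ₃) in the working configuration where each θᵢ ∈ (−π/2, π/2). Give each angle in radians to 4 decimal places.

arm 1 (φ=0.0°): x'=-0.0779, y'=0.0000
  A=0.2179, B=-0.2983, C=(l²−L²−A²−y'²−z²)/(2L)=-0.0886
  √(A²+B²)=0.3694;  θ1 = -0.9399+1.8130 ≈ 0.8731
φ2=120.0° → target in arm frame (0.0389, 0.0675)
  e−x'=0.1011;  (l²−L²−(e−x')²−y'²−z²)/2L = 0.0477
  √(A²+B²)=0.3150;  θ2 = -1.2442+1.4187 ≈ 0.1745
rotate P by −φ3: (0.0390, -0.0675, -0.2983)
  A=0.1010, B=-0.2983, C=(l²−L²−A²−y'²−z²)/(2L)=0.0477
  γ=atan2(-0.2983,0.1010)=-1.2442;  ψ=arccos(0.1515)=1.4187;  θ3=γ+ψ≈0.1745

θ₁ = 0.8731, θ₂ = 0.1745, θ₃ = 0.1745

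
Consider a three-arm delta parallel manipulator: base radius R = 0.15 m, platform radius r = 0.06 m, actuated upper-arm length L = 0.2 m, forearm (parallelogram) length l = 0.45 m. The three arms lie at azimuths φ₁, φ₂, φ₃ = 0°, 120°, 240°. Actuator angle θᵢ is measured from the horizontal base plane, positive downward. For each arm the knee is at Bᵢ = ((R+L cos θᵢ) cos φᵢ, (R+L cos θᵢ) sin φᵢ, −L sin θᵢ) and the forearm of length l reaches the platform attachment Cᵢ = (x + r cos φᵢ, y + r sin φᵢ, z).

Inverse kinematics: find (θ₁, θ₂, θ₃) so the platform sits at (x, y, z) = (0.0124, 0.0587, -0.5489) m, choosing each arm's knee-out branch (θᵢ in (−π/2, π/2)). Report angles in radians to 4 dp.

θ₁ = 0.8728, θ₂ = 0.7856, θ₃ = 1.0473

φ1=0.0° → target in arm frame (0.0124, 0.0587)
  e−x'=0.0776;  (l²−L²−(e−x')²−y'²−z²)/2L = -0.3706
  θ1 = atan2(B,A) + arccos(C/0.5544) = 0.8728
φ2=120.0° → target in arm frame (0.0446, -0.0401)
  A cos θ + B sin θ = C:  0.0454·cos θ + -0.5489·sin θ = -0.3561
  √(A²+B²)=0.5508;  θ2 = -1.4883+2.2739 ≈ 0.7856
φ3=240.0° → target in arm frame (-0.0570, -0.0186)
  A=0.1470, B=-0.5489, C=(l²−L²−A²−y'²−z²)/(2L)=-0.4019
  θ3 = atan2(B,A) + arccos(C/0.5683) = 1.0473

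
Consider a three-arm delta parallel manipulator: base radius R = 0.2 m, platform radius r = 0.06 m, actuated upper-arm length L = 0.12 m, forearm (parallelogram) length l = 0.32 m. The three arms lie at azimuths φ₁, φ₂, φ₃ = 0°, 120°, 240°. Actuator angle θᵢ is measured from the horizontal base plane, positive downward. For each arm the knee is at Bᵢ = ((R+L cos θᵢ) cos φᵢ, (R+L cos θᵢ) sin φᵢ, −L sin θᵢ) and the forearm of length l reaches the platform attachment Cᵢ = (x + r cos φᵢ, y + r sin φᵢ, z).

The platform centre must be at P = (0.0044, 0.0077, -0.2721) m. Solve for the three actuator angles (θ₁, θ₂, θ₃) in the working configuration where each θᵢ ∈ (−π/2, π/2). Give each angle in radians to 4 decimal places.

θ₁ = 0.5238, θ₂ = 0.5234, θ₃ = 0.6110

φ1=0.0° → target in arm frame (0.0044, 0.0077)
  A=0.1356, B=-0.2721, C=(l²−L²−A²−y'²−z²)/(2L)=-0.0187
  θ1 = atan2(B,A) + arccos(C/0.3040) = 0.5238
arm 2 (φ=120.0°): x'=0.0045, y'=-0.0077
  e−x'=0.1355;  (l²−L²−(e−x')²−y'²−z²)/2L = -0.0186
  γ=atan2(-0.2721,0.1355)=-1.1087;  ψ=arccos(-0.0612)=1.6320;  θ2=γ+ψ≈0.5234
rotate P by −φ3: (-0.0089, 0.0000, -0.2721)
  e−x'=0.1489;  (l²−L²−(e−x')²−y'²−z²)/2L = -0.0342
  √(A²+B²)=0.3102;  θ3 = -1.0702+1.6812 ≈ 0.6110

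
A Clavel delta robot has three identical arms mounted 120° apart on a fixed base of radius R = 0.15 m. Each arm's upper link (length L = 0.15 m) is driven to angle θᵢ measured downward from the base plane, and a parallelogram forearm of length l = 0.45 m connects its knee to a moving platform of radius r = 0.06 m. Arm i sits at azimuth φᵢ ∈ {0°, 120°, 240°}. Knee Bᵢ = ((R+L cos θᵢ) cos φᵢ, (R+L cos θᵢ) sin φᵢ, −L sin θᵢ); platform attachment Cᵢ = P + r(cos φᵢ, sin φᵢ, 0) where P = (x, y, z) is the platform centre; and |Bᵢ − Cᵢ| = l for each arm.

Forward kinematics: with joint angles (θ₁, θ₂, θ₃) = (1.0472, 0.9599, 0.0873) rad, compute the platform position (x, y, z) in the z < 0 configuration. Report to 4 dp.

(-0.1050, -0.1466, -0.4587)

arm 1 at φ=0.0°: (R−r)+L cos θ1 = 0.1650;  S1 = (0.1650, 0.0000, -0.1299)
φ2=120.0°: virtual centre (-0.0880, 0.1525, -0.1229), radius l
φ3=240.0°: virtual centre (-0.1197, -0.2074, -0.0131), radius l
eliminate P² terms by subtracting sphere 1 from 2 and 3
plane₁₂: -0.5060x+0.3049y+0.0141z = 0.0020
Cramer: x(z) = -0.0128+0.2010z;  y(z) = -0.0147+0.2874z
into |P−S₁|² = l²: 1.1230z² + 0.1799z + -0.1538 = 0;  Δ = 0.7232;  z = -0.4587 or 0.2985 → z<0 root = -0.4587
x = -0.1050, y = -0.1466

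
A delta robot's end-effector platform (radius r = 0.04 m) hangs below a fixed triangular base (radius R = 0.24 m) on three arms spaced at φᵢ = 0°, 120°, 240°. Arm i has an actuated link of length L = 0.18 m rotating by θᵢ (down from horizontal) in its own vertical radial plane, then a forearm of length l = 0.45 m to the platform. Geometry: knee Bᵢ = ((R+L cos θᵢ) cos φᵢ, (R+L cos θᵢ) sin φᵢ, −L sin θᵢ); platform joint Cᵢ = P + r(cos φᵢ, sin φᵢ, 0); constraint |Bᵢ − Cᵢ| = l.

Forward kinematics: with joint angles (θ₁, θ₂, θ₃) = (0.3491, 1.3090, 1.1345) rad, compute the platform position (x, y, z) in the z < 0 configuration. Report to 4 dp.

centre 1 = (0.3691·cos0.0°, 0.3691·sin0.0°, -0.0616) = (0.3691, 0.0000, -0.0616)
centre 2 = (0.2466·cos120.0°, 0.2466·sin120.0°, -0.1739) = (-0.1233, 0.2136, -0.1739)
φ3=240.0°: virtual centre (-0.1380, -0.2391, -0.1631), radius l
eliminate P² terms by subtracting sphere 1 from 2 and 3
linear system: -0.9849x+0.4271y = -0.0490−-0.2246z; -1.0144x+-0.4782y = -0.0372−-0.2031z
det = 0.9042;  x = 0.0435+-0.2147z,  y = -0.0144+0.0307z
sphere 1 gives Az²+Bz+C=0 with A=1.0471, B=0.2621, C=-0.0925;  B²−4AC=0.4560;  roots -0.4476, 0.1973;  negative root z = -0.4476
x = 0.1396, y = -0.0282

(0.1396, -0.0282, -0.4476)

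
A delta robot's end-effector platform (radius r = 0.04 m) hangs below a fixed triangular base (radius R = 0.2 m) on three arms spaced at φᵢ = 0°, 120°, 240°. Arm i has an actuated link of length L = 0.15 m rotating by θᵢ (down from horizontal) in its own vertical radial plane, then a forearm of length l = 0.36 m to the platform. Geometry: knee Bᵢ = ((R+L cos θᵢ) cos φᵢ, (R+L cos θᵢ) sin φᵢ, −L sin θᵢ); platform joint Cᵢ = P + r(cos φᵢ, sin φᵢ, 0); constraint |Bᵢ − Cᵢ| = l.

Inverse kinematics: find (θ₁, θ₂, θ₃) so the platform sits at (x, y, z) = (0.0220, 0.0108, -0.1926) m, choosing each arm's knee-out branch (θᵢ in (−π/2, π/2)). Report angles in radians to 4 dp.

rotate P by −φ1: (0.0220, 0.0108, -0.1926)
  e−x'=0.1380;  (l²−L²−(e−x')²−y'²−z²)/2L = 0.1695
  γ=atan2(-0.1926,0.1380)=-0.9491;  ψ=arccos(0.7153)=0.7737;  θ1=γ+ψ≈-0.1753
rotate P by −φ2: (-0.0016, -0.0245, -0.1926)
  e−x'=0.1616;  (l²−L²−(e−x')²−y'²−z²)/2L = 0.1443
  θ2 = atan2(B,A) + arccos(C/0.2514) = 0.0872
arm 3 (φ=240.0°): x'=-0.0204, y'=0.0137
  e−x'=0.1804;  (l²−L²−(e−x')²−y'²−z²)/2L = 0.1243
  γ=atan2(-0.1926,0.1804)=-0.8182;  ψ=arccos(0.4711)=1.0803;  θ3=γ+ψ≈0.2620

θ₁ = -0.1753, θ₂ = 0.0872, θ₃ = 0.2620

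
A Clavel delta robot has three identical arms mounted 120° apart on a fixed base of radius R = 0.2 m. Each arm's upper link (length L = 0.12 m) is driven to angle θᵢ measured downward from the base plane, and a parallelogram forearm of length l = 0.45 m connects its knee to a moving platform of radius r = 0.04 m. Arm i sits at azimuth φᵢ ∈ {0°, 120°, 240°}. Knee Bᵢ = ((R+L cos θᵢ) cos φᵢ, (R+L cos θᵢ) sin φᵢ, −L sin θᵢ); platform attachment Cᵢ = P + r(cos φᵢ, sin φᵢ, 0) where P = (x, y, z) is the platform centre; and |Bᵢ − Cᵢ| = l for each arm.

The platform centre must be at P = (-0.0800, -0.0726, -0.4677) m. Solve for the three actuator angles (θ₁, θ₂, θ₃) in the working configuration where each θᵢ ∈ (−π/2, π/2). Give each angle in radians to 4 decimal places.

θ₁ = 1.3090, θ₂ = 1.0469, θ₃ = 0.4362

arm 1 (φ=0.0°): x'=-0.0800, y'=-0.0726
  e−x'=0.2400;  (l²−L²−(e−x')²−y'²−z²)/2L = -0.3896
  γ=atan2(-0.4677,0.2400)=-1.0967;  ψ=arccos(-0.7412)=2.4057;  θ1=γ+ψ≈1.3090
rotate P by −φ2: (-0.0229, 0.1056, -0.4677)
  A cos θ + B sin θ = C:  0.1829·cos θ + -0.4677·sin θ = -0.3135
  γ=atan2(-0.4677,0.1829)=-1.1981;  ψ=arccos(-0.6242)=2.2449;  θ2=γ+ψ≈1.0469
arm 3 (φ=240.0°): x'=0.1029, y'=-0.0330
  A cos θ + B sin θ = C:  0.0571·cos θ + -0.4677·sin θ = -0.1458
  θ3 = atan2(B,A) + arccos(C/0.4712) = 0.4362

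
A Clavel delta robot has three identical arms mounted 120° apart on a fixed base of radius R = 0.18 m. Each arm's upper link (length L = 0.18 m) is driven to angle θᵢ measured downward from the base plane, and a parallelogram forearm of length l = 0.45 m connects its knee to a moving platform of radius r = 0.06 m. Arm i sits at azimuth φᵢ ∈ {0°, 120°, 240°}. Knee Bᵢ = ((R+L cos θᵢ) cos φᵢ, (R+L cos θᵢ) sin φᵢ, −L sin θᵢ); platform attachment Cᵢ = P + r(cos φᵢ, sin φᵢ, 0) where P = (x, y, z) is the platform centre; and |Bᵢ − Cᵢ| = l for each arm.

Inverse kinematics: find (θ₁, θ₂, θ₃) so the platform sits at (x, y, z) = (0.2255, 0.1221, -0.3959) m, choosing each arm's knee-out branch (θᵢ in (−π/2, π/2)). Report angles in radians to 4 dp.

θ₁ = -0.1744, θ₂ = 0.7856, θ₃ = 1.3965

arm 1 (φ=0.0°): x'=0.2255, y'=0.1221
  e−x'=-0.1055;  (l²−L²−(e−x')²−y'²−z²)/2L = -0.0352
  √(A²+B²)=0.4097;  θ1 = -1.8312+1.6568 ≈ -0.1744
φ2=120.0° → target in arm frame (-0.0070, -0.2563)
  A cos θ + B sin θ = C:  0.1270·cos θ + -0.3959·sin θ = -0.1902
  γ=atan2(-0.3959,0.1270)=-1.2604;  ψ=arccos(-0.4575)=2.0460;  θ2=γ+ψ≈0.7856
arm 3 (φ=240.0°): x'=-0.2185, y'=0.1342
  e−x'=0.3385;  (l²−L²−(e−x')²−y'²−z²)/2L = -0.3312
  √(A²+B²)=0.5209;  θ3 = -0.8634+2.2599 ≈ 1.3965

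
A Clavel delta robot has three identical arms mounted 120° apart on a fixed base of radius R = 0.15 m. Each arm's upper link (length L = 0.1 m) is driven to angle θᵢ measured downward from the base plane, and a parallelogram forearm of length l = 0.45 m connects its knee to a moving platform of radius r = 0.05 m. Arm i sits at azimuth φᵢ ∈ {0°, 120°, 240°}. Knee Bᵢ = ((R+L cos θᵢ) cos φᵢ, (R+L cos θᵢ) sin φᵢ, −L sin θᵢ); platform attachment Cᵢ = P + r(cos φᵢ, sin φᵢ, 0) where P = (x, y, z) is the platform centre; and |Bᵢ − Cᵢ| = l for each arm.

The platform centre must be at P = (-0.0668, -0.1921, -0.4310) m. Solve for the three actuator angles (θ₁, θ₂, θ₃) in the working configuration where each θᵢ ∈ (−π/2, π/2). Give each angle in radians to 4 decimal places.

arm 1 (φ=0.0°): x'=-0.0668, y'=-0.1921
  A cos θ + B sin θ = C:  0.1668·cos θ + -0.4310·sin θ = -0.2899
  γ=atan2(-0.4310,0.1668)=-1.2015;  ψ=arccos(-0.6273)=2.2489;  θ1=γ+ψ≈1.0474
arm 2 (φ=120.0°): x'=-0.1330, y'=0.1539
  A cos θ + B sin θ = C:  0.2330·cos θ + -0.4310·sin θ = -0.3561
  θ2 = atan2(B,A) + arccos(C/0.4899) = 1.3092
rotate P by −φ3: (0.1998, 0.0382, -0.4310)
  A cos θ + B sin θ = C:  -0.0998·cos θ + -0.4310·sin θ = -0.0234
  γ=atan2(-0.4310,-0.0998)=-1.7983;  ψ=arccos(-0.0528)=1.6236;  θ3=γ+ψ≈-0.1746

θ₁ = 1.0474, θ₂ = 1.3092, θ₃ = -0.1746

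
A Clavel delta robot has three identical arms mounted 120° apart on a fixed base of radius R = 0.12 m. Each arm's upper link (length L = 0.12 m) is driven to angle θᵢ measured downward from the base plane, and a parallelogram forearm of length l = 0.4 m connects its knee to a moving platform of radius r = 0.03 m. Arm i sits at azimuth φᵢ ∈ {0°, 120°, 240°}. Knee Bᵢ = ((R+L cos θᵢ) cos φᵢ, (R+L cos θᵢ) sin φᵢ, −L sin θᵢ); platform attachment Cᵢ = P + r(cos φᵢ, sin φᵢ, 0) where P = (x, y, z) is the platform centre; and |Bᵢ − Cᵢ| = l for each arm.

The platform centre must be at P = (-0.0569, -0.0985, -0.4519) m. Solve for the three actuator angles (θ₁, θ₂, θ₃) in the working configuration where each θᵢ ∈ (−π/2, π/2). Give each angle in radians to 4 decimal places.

rotate P by −φ1: (-0.0569, -0.0985, -0.4519)
  A=0.1469, B=-0.4519, C=(l²−L²−A²−y'²−z²)/(2L)=-0.3746
  θ1 = atan2(B,A) + arccos(C/0.4752) = 1.2223
φ2=120.0° → target in arm frame (-0.0569, 0.0985)
  e−x'=0.1469;  (l²−L²−(e−x')²−y'²−z²)/2L = -0.3745
  θ2 = atan2(B,A) + arccos(C/0.4752) = 1.2221
φ3=240.0° → target in arm frame (0.1138, 0.0000)
  A=-0.0238, B=-0.4519, C=(l²−L²−A²−y'²−z²)/(2L)=-0.2466
  √(A²+B²)=0.4525;  θ3 = -1.6233+2.1471 ≈ 0.5237

θ₁ = 1.2223, θ₂ = 1.2221, θ₃ = 0.5237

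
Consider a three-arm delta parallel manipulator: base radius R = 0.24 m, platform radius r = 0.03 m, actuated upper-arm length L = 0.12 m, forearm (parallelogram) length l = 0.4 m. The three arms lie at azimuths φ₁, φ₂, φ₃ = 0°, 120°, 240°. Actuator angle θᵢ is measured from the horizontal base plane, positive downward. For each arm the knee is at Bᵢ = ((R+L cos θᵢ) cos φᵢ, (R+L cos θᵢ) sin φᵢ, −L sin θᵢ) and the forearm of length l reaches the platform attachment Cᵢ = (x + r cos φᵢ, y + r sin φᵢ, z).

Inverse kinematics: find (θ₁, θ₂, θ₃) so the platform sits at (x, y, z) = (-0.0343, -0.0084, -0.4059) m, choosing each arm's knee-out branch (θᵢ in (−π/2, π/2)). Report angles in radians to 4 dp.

θ₁ = 1.3088, θ₂ = 1.0472, θ₃ = 0.9598

φ1=0.0° → target in arm frame (-0.0343, -0.0084)
  A=0.2443, B=-0.4059, C=(l²−L²−A²−y'²−z²)/(2L)=-0.3288
  γ=atan2(-0.4059,0.2443)=-1.0290;  ψ=arccos(-0.6940)=2.3378;  θ1=γ+ψ≈1.3088
arm 2 (φ=120.0°): x'=0.0099, y'=0.0339
  A cos θ + B sin θ = C:  0.2001·cos θ + -0.4059·sin θ = -0.2515
  √(A²+B²)=0.4526;  θ2 = -1.1127+2.1600 ≈ 1.0472
φ3=240.0° → target in arm frame (0.0244, -0.0255)
  e−x'=0.1856;  (l²−L²−(e−x')²−y'²−z²)/2L = -0.2260
  θ3 = atan2(B,A) + arccos(C/0.4463) = 0.9598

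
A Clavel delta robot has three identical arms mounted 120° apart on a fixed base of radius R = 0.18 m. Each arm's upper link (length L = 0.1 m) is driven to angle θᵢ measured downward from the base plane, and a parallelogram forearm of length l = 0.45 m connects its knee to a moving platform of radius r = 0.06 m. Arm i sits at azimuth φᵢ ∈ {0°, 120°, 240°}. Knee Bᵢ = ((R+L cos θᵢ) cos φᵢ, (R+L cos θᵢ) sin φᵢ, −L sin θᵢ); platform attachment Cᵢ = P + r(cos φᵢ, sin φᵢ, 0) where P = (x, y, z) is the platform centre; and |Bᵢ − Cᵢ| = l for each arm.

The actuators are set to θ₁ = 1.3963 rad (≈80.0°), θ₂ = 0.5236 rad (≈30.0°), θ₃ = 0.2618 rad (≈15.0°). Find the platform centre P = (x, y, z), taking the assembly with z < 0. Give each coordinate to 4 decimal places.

(-0.1471, -0.0306, -0.4458)

arm 1 at φ=0.0°: (R−r)+L cos θ1 = 0.1374;  S1 = (0.1374, 0.0000, -0.0985)
arm 2 at φ=120.0°: (R−r)+L cos θ2 = 0.2066;  S2 = (-0.1033, 0.1789, -0.0500)
S3 = (0.2166·cos240.0°, 0.2166·sin240.0°, -0.0259) = (-0.1083, -0.1876, -0.0259)
eliminate P² terms by subtracting sphere 1 from 2 and 3
plane₁₂: -0.4813x+0.3578y+0.0970z = 0.0166
Cramer: x(z) = -0.0366+0.2479z;  y(z) = -0.0028+0.0624z
quadratic in z: (1.0653)z²+(0.1104)z+(-0.1625)=0, √Δ=0.8395 → z ∈ {-0.4458, 0.3422}; z = -0.4458 (taking z<0)
x = -0.1471, y = -0.0306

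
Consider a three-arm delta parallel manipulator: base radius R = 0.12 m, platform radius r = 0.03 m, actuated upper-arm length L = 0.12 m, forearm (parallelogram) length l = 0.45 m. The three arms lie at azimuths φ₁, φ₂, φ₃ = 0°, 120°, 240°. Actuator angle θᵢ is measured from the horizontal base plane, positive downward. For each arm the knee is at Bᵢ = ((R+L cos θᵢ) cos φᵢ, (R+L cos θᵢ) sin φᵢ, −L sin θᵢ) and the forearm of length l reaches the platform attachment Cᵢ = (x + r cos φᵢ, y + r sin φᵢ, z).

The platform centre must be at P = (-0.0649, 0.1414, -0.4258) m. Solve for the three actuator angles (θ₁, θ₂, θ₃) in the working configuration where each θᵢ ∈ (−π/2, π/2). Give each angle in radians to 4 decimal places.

θ₁ = 0.6980, θ₂ = -0.1742, θ₃ = 0.7854

rotate P by −φ1: (-0.0649, 0.1414, -0.4258)
  e−x'=0.1549;  (l²−L²−(e−x')²−y'²−z²)/2L = -0.1550
  γ=atan2(-0.4258,0.1549)=-1.2219;  ψ=arccos(-0.3420)=1.9199;  θ1=γ+ψ≈0.6980
φ2=120.0° → target in arm frame (0.1549, -0.0145)
  A cos θ + B sin θ = C:  -0.0649·cos θ + -0.4258·sin θ = 0.0099
  √(A²+B²)=0.4307;  θ2 = -1.7221+1.5479 ≈ -0.1742
rotate P by −φ3: (-0.0900, -0.1269, -0.4258)
  A cos θ + B sin θ = C:  0.1800·cos θ + -0.4258·sin θ = -0.1738
  √(A²+B²)=0.4623;  θ3 = -1.1708+1.9562 ≈ 0.7854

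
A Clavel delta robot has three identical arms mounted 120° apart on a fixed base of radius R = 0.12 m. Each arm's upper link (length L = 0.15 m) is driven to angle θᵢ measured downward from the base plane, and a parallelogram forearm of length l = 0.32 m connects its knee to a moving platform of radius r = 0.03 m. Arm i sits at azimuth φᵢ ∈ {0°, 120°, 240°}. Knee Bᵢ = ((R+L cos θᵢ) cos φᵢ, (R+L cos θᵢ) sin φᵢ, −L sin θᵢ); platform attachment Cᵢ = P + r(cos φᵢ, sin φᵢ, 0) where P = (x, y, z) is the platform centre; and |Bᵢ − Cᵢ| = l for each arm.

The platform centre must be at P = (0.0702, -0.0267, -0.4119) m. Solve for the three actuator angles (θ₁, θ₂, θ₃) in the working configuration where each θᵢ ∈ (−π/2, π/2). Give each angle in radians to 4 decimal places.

θ₁ = 0.8730, θ₂ = 1.3964, θ₃ = 1.2218

rotate P by −φ1: (0.0702, -0.0267, -0.4119)
  A=0.0198, B=-0.4119, C=(l²−L²−A²−y'²−z²)/(2L)=-0.3029
  √(A²+B²)=0.4124;  θ1 = -1.5228+2.3957 ≈ 0.8730
rotate P by −φ2: (-0.0582, -0.0474, -0.4119)
  A=0.1482, B=-0.4119, C=(l²−L²−A²−y'²−z²)/(2L)=-0.3799
  θ2 = atan2(B,A) + arccos(C/0.4378) = 1.3964
arm 3 (φ=240.0°): x'=-0.0120, y'=0.0741
  e−x'=0.1020;  (l²−L²−(e−x')²−y'²−z²)/2L = -0.3522
  θ3 = atan2(B,A) + arccos(C/0.4243) = 1.2218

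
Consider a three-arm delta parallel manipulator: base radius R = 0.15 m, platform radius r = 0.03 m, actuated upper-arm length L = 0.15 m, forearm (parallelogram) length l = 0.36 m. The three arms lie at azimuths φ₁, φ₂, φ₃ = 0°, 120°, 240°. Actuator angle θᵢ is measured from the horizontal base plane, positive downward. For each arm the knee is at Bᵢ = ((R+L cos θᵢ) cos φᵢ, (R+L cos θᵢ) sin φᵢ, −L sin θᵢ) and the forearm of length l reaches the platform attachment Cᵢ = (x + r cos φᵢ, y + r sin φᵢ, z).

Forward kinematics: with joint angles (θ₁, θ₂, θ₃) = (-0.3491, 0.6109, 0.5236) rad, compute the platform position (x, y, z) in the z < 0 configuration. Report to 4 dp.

(0.0969, -0.0097, -0.2690)

arm 1 at φ=0.0°: ρ1 = 0.2610;  centre 1 = (0.2610, 0.0000, 0.0513)
φ2=120.0°: virtual centre (-0.1214, 0.2103, -0.0860), radius l
φ3=240.0°: virtual centre (-0.1250, -0.2164, -0.0750), radius l
subtract pairs → two planes through P
[-0.7648 0.4207 -0.2747]·P = -0.0043;  [-0.7718 -0.4328 -0.2526]·P = -0.0027
det = 0.6557;  x = 0.0046+-0.3434z,  y = -0.0020+0.0287z
quadratic in z: (1.1187)z²+(0.0734)z+(-0.0612)=0, √Δ=0.5286 → z ∈ {-0.2690, 0.2034}; z = -0.2690 (taking z<0)
x = 0.0969, y = -0.0097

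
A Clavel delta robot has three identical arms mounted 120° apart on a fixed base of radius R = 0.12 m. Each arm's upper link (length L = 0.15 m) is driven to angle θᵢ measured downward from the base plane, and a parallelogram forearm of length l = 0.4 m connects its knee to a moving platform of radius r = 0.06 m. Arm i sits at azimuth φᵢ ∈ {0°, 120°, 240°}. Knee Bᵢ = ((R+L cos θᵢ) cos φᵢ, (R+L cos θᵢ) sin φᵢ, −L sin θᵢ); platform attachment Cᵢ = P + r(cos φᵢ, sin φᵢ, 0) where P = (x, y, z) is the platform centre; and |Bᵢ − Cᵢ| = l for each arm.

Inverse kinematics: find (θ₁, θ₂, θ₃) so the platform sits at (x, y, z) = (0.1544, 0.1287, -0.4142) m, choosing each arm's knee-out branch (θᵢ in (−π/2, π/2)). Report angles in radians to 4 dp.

φ1=0.0° → target in arm frame (0.1544, 0.1287)
  A=-0.0944, B=-0.4142, C=(l²−L²−A²−y'²−z²)/(2L)=-0.1985
  √(A²+B²)=0.4248;  θ1 = -1.7949+2.0569 ≈ 0.2620
φ2=120.0° → target in arm frame (0.0343, -0.1981)
  A cos θ + B sin θ = C:  0.0257·cos θ + -0.4142·sin θ = -0.2465
  γ=atan2(-0.4142,0.0257)=-1.5087;  ψ=arccos(-0.5940)=2.2068;  θ2=γ+ψ≈0.6981
arm 3 (φ=240.0°): x'=-0.1887, y'=0.0694
  A cos θ + B sin θ = C:  0.2487·cos θ + -0.4142·sin θ = -0.3357
  √(A²+B²)=0.4831;  θ3 = -1.0301+2.3390 ≈ 1.3089

θ₁ = 0.2620, θ₂ = 0.6981, θ₃ = 1.3089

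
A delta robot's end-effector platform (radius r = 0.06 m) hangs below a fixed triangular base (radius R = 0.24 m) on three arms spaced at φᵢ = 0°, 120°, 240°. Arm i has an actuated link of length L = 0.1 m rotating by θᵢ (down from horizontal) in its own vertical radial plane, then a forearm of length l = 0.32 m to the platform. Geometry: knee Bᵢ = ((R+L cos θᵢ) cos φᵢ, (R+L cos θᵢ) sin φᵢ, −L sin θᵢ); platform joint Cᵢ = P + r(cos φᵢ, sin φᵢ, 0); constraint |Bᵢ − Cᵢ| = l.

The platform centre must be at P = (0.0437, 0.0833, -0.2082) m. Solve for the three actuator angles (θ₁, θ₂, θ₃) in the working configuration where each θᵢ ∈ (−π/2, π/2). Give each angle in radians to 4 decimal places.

θ₁ = 0.0871, θ₂ = 0.0008, θ₃ = 1.3089

rotate P by −φ1: (0.0437, 0.0833, -0.2082)
  e−x'=0.1363;  (l²−L²−(e−x')²−y'²−z²)/2L = 0.1177
  √(A²+B²)=0.2488;  θ1 = -0.9912+1.0782 ≈ 0.0871
φ2=120.0° → target in arm frame (0.0503, -0.0795)
  A=0.1297, B=-0.2082, C=(l²−L²−A²−y'²−z²)/(2L)=0.1295
  γ=atan2(-0.2082,0.1297)=-1.0136;  ψ=arccos(0.5281)=1.0144;  θ2=γ+ψ≈0.0008
φ3=240.0° → target in arm frame (-0.0940, -0.0038)
  A=0.2740, B=-0.2082, C=(l²−L²−A²−y'²−z²)/(2L)=-0.1302
  γ=atan2(-0.2082,0.2740)=-0.6498;  ψ=arccos(-0.3782)=1.9587;  θ3=γ+ψ≈1.3089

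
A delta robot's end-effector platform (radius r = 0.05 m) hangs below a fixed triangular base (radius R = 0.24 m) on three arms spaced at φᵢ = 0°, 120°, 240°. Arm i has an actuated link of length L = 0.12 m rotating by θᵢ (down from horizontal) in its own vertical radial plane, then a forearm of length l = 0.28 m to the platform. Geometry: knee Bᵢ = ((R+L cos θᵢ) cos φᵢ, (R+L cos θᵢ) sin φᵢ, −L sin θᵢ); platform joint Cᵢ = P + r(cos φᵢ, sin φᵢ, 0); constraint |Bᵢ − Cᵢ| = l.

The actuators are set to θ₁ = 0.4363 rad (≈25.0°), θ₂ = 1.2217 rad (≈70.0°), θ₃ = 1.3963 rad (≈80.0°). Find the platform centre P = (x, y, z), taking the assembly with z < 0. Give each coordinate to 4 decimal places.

(0.0699, 0.0149, -0.2113)

φ1=0.0°: virtual centre (0.2988, 0.0000, -0.0507), radius l
centre 2 = (0.2310·cos120.0°, 0.2310·sin120.0°, -0.1128) = (-0.1155, 0.2001, -0.1128)
centre 3 = (0.2108·cos240.0°, 0.2108·sin240.0°, -0.1182) = (-0.1054, -0.1826, -0.1182)
eliminate P² terms by subtracting sphere 1 from 2 and 3
[-0.8286 0.4002 -0.1241]·P = -0.0257;  [-0.8084 -0.3652 -0.1349]·P = -0.0334
Cramer: x(z) = 0.0364-0.1586z;  y(z) = 0.0110-0.0183z
quadratic in z: (1.0255)z²+(0.1843)z+(-0.0069)=0, √Δ=0.2492 → z ∈ {-0.2113, 0.0316}; z = -0.2113 (taking z<0)
x = 0.0699, y = 0.0149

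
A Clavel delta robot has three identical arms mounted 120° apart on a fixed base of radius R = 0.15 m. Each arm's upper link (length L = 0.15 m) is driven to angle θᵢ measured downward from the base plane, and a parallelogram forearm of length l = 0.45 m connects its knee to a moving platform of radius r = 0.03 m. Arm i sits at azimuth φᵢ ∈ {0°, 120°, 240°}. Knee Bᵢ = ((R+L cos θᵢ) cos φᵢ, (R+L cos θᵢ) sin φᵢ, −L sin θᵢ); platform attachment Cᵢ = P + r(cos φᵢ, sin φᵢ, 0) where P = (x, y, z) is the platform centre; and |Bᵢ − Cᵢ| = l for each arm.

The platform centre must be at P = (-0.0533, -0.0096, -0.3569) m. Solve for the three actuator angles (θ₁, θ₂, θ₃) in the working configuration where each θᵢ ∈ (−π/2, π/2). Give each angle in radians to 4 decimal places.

arm 1 (φ=0.0°): x'=-0.0533, y'=-0.0096
  A=0.1733, B=-0.3569, C=(l²−L²−A²−y'²−z²)/(2L)=0.0750
  γ=atan2(-0.3569,0.1733)=-1.1188;  ψ=arccos(0.1890)=1.3806;  θ1=γ+ψ≈0.2619
arm 2 (φ=120.0°): x'=0.0183, y'=0.0510
  e−x'=0.1017;  (l²−L²−(e−x')²−y'²−z²)/2L = 0.1323
  γ=atan2(-0.3569,0.1017)=-1.2933;  ψ=arccos(0.3565)=1.2063;  θ2=γ+ψ≈-0.0870
arm 3 (φ=240.0°): x'=0.0350, y'=-0.0414
  A=0.0850, B=-0.3569, C=(l²−L²−A²−y'²−z²)/(2L)=0.1456
  θ3 = atan2(B,A) + arccos(C/0.3669) = -0.1742

θ₁ = 0.2619, θ₂ = -0.0870, θ₃ = -0.1742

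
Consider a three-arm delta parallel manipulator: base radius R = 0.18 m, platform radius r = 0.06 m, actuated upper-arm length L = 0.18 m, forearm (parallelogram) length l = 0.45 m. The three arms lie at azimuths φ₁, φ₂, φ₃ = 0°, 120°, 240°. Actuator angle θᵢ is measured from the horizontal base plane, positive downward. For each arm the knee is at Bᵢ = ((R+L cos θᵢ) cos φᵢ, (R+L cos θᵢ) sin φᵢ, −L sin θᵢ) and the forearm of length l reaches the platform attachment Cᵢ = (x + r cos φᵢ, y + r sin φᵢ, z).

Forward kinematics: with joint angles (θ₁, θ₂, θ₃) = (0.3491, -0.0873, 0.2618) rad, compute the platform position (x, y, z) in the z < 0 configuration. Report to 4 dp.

(-0.0403, 0.0453, -0.3648)

φ1=0.0°: virtual centre (0.2891, 0.0000, -0.0616), radius l
O2 = (0.2993·cos120.0°, 0.2993·sin120.0°, 0.0157) = (-0.1497, 0.2592, 0.0157)
φ3=240.0°: virtual centre (-0.1469, -0.2545, -0.0466), radius l
|O₂|²−|O₁|² = 0.0024;  |O₃|²−|O₁|² = 0.0011
plane₁₂: -0.8776x+0.5184y+0.1545z = 0.0024
Cramer: x(z) = -0.0020+0.1048z;  y(z) = 0.0013-0.1207z
into |P−O₁|² = l²: 1.0255z² + 0.0618z + -0.1139 = 0;  Δ = 0.4712;  z = -0.3648 or 0.3045 → z<0 root = -0.3648
x = -0.0403, y = 0.0453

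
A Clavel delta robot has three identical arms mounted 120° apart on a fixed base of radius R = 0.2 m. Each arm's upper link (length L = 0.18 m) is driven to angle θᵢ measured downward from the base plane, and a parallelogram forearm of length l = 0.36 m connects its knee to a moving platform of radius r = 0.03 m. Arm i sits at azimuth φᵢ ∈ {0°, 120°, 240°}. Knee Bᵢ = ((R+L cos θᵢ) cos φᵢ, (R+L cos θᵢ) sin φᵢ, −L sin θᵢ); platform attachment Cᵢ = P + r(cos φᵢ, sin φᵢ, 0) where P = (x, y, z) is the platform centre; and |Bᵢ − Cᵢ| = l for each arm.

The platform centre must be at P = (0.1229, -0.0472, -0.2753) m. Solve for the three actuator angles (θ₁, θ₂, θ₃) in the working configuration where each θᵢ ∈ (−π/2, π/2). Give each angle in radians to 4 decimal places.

θ₁ = -0.0001, θ₂ = 1.2218, θ₃ = 0.8726

arm 1 (φ=0.0°): x'=0.1229, y'=-0.0472
  A cos θ + B sin θ = C:  0.0471·cos θ + -0.2753·sin θ = 0.0471
  θ1 = atan2(B,A) + arccos(C/0.2793) = -0.0001
rotate P by −φ2: (-0.1023, -0.0828, -0.2753)
  A cos θ + B sin θ = C:  0.2723·cos θ + -0.2753·sin θ = -0.1656
  √(A²+B²)=0.3872;  θ2 = -0.7908+2.0127 ≈ 1.2218
rotate P by −φ3: (-0.0206, 0.1300, -0.2753)
  A=0.1906, B=-0.2753, C=(l²−L²−A²−y'²−z²)/(2L)=-0.0884
  √(A²+B²)=0.3348;  θ3 = -0.9653+1.8379 ≈ 0.8726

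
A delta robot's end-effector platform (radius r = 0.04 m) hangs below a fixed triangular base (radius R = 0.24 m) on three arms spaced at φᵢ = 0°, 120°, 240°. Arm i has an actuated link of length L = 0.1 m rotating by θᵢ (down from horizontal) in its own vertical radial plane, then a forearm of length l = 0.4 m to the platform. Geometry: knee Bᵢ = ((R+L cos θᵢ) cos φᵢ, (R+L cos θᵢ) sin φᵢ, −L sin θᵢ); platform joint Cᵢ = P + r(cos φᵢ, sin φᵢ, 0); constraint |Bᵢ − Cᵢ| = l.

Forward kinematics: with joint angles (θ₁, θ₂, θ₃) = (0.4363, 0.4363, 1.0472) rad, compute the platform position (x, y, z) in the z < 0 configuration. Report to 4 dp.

S1 = (0.2906·cos0.0°, 0.2906·sin0.0°, -0.0423) = (0.2906, 0.0000, -0.0423)
φ2=120.0°: virtual centre (-0.1453, 0.2517, -0.0423), radius l
S3 = (0.2500·cos240.0°, 0.2500·sin240.0°, -0.0866) = (-0.1250, -0.2165, -0.0866)
eliminate P² terms by subtracting sphere 1 from 2 and 3
plane₁₂: -0.8719x+0.5034y+0.0000z = 0.0000
det = 0.7960;  x = 0.0103+-0.0561z,  y = 0.0178+-0.0971z
quadratic in z: (1.0126)z²+(0.1125)z+(-0.0793)=0, √Δ=0.5778 → z ∈ {-0.3409, 0.2298}; z = -0.3409 (taking z<0)
x = 0.0294, y = 0.0509

(0.0294, 0.0509, -0.3409)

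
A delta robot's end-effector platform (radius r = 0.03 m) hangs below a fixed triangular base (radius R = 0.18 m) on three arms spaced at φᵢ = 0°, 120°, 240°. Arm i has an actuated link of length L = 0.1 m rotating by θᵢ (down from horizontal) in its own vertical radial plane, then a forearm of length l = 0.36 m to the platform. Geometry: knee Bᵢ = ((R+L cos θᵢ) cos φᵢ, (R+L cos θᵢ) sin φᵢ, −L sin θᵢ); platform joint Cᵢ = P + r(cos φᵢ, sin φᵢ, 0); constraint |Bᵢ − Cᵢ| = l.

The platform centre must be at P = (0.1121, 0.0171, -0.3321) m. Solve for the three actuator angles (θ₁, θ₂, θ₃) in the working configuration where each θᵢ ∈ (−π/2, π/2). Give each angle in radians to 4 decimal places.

θ₁ = 0.0000, θ₂ = 1.0476, θ₃ = 1.2217

rotate P by −φ1: (0.1121, 0.0171, -0.3321)
  A=0.0379, B=-0.3321, C=(l²−L²−A²−y'²−z²)/(2L)=0.0379
  √(A²+B²)=0.3343;  θ1 = -1.4572+1.4572 ≈ 0.0000
φ2=120.0° → target in arm frame (-0.0412, -0.1056)
  e−x'=0.1912;  (l²−L²−(e−x')²−y'²−z²)/2L = -0.1921
  γ=atan2(-0.3321,0.1912)=-1.0483;  ψ=arccos(-0.5013)=2.0959;  θ2=γ+ψ≈1.0476
rotate P by −φ3: (-0.0709, 0.0885, -0.3321)
  e−x'=0.2209;  (l²−L²−(e−x')²−y'²−z²)/2L = -0.2365
  θ3 = atan2(B,A) + arccos(C/0.3988) = 1.2217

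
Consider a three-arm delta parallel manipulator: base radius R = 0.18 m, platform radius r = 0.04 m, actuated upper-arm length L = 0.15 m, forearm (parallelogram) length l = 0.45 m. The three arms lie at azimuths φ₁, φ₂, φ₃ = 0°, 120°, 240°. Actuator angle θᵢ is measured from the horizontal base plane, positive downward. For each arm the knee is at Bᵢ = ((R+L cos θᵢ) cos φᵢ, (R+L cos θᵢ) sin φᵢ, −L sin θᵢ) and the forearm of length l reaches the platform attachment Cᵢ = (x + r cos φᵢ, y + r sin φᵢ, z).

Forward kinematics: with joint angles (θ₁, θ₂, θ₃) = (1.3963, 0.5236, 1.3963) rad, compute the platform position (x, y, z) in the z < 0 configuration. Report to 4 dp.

arm 1 at φ=0.0°: ρ1 = 0.1660;  O1 = (0.1660, 0.0000, -0.1477)
O2 = (0.2699·cos120.0°, 0.2699·sin120.0°, -0.0750) = (-0.1350, 0.2337, -0.0750)
arm 3 at φ=240.0°: ρ3 = 0.1660;  O3 = (-0.0830, -0.1438, -0.1477)
subtract pairs → two planes through P
plane₁₂: -0.6020x+0.4675y+0.1454z = 0.0291
det = 0.4060;  x = -0.0206+0.1030z,  y = 0.0357+-0.1784z
sphere 1 gives Az²+Bz+C=0 with A=1.0425, B=0.2443, C=-0.1446;  B²−4AC=0.6625;  roots -0.5075, 0.2732;  negative root z = -0.5075
x = -0.0729, y = 0.1263

(-0.0729, 0.1263, -0.5075)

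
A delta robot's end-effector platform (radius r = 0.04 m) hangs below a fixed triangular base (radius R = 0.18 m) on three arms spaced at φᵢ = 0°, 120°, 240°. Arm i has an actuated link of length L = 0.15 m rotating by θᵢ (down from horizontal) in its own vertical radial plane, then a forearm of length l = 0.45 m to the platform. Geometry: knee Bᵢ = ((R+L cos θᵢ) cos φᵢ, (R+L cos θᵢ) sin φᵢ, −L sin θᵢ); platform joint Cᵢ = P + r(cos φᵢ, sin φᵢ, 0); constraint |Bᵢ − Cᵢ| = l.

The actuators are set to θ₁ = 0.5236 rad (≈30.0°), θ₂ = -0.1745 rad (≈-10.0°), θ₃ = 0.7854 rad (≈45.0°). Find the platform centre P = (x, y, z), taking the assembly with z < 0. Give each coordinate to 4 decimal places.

(-0.0273, 0.1228, -0.3898)

φ1=0.0°: virtual centre (0.2699, 0.0000, -0.0750), radius l
φ2=120.0°: virtual centre (-0.1439, 0.2492, 0.0260), radius l
O3 = (0.2461·cos240.0°, 0.2461·sin240.0°, -0.1061) = (-0.1230, -0.2131, -0.1061)
subtract pairs → two planes through P
[-0.8275 0.4983 0.2021]·P = 0.0050;  [-0.7859 -0.4262 -0.0621]·P = -0.0067
Cramer: x(z) = 0.0016+0.0741z;  y(z) = 0.0127-0.2824z
into |P−O₁|² = l²: 1.0853z² + 0.1031z + -0.1247 = 0;  Δ = 0.5521;  z = -0.3898 or 0.2948 → z<0 root = -0.3898
x = -0.0273, y = 0.1228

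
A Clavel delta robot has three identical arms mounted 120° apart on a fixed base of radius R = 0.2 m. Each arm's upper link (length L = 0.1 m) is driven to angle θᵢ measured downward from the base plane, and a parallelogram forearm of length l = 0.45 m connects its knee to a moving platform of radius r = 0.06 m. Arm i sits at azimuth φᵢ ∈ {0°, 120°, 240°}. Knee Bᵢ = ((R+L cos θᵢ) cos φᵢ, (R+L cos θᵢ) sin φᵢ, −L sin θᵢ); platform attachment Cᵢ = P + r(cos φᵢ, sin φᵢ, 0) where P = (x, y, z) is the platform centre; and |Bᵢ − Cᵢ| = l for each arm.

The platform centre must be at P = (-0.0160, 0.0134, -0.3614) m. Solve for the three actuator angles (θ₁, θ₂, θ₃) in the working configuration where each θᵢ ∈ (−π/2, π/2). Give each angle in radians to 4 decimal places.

θ₁ = -0.0872, θ₂ = -0.3490, θ₃ = -0.1747

rotate P by −φ1: (-0.0160, 0.0134, -0.3614)
  e−x'=0.1560;  (l²−L²−(e−x')²−y'²−z²)/2L = 0.1869
  γ=atan2(-0.3614,0.1560)=-1.1633;  ψ=arccos(0.4747)=1.0761;  θ1=γ+ψ≈-0.0872
φ2=120.0° → target in arm frame (0.0196, 0.0072)
  A=0.1204, B=-0.3614, C=(l²−L²−A²−y'²−z²)/(2L)=0.2367
  γ=atan2(-0.3614,0.1204)=-1.2492;  ψ=arccos(0.6214)=0.9002;  θ2=γ+ψ≈-0.3490
arm 3 (φ=240.0°): x'=-0.0036, y'=-0.0206
  e−x'=0.1436;  (l²−L²−(e−x')²−y'²−z²)/2L = 0.2042
  θ3 = atan2(B,A) + arccos(C/0.3889) = -0.1747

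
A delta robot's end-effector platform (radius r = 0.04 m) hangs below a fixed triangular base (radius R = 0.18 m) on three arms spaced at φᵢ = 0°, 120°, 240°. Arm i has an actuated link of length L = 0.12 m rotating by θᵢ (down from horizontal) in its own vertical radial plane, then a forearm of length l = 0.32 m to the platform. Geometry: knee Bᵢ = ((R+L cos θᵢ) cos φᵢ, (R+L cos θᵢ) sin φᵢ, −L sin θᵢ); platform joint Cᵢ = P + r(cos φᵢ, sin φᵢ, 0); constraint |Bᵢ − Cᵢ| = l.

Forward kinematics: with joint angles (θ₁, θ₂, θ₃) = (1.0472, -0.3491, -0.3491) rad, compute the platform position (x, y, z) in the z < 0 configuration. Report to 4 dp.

(-0.1077, 0.0000, -0.1916)

arm 1 at φ=0.0°: ρ1 = 0.2000;  S1 = (0.2000, 0.0000, -0.1039)
φ2=120.0°: virtual centre (-0.1264, 0.2189, 0.0410), radius l
φ3=240.0°: virtual centre (-0.1264, -0.2189, 0.0410), radius l
subtract pairs → two planes through P
plane₁₂: -0.6528x+0.4378y+0.2899z = 0.0148
Cramer: x(z) = -0.0226+0.4442z;  y(z) = 0.0000-0.0000z
sphere 1 gives Az²+Bz+C=0 with A=1.1973, B=0.0101, C=-0.0420;  B²−4AC=0.2014;  roots -0.1916, 0.1832;  negative root z = -0.1916
x = -0.1077, y = 0.0000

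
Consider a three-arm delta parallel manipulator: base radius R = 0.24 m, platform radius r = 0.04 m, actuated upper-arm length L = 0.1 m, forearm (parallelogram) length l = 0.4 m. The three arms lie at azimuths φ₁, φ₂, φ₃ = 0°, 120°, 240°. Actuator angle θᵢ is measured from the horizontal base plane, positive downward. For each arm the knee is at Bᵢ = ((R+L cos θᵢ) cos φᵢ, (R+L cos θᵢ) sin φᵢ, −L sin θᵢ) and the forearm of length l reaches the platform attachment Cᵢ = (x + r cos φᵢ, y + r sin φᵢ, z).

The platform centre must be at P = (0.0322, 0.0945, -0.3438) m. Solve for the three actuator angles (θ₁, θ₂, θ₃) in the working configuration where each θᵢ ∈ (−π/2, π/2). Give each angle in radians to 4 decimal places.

θ₁ = 0.5232, θ₂ = 0.2619, θ₃ = 1.3959

φ1=0.0° → target in arm frame (0.0322, 0.0945)
  e−x'=0.1678;  (l²−L²−(e−x')²−y'²−z²)/2L = -0.0264
  √(A²+B²)=0.3826;  θ1 = -1.1167+1.6399 ≈ 0.5232
arm 2 (φ=120.0°): x'=0.0657, y'=-0.0751
  A cos θ + B sin θ = C:  0.1343·cos θ + -0.3438·sin θ = 0.0407
  θ2 = atan2(B,A) + arccos(C/0.3691) = 0.2619
rotate P by −φ3: (-0.0979, -0.0194, -0.3438)
  A=0.2979, B=-0.3438, C=(l²−L²−A²−y'²−z²)/(2L)=-0.2867
  θ3 = atan2(B,A) + arccos(C/0.4549) = 1.3959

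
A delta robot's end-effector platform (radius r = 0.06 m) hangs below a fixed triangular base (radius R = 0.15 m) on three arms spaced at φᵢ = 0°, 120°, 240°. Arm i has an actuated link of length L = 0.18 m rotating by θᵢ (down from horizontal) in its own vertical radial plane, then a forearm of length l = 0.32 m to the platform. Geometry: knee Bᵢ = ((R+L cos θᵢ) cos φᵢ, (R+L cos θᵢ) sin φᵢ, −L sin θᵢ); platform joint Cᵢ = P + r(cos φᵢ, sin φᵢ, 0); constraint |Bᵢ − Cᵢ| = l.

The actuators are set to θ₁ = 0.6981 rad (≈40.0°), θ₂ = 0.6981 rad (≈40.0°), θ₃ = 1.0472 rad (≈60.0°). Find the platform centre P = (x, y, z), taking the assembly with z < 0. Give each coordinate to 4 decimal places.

arm 1 at φ=0.0°: e+L cos θ1 = 0.2279;  centre 1 = (0.2279, 0.0000, -0.1157)
centre 2 = (0.2279·cos120.0°, 0.2279·sin120.0°, -0.1157) = (-0.1139, 0.1974, -0.1157)
centre 3 = (0.1800·cos240.0°, 0.1800·sin240.0°, -0.1559) = (-0.0900, -0.1559, -0.1559)
subtract pairs → two planes through P
plane₁₂: -0.6837x+0.3947y+0.0000z = 0.0000
det = 0.4641;  x = 0.0073+-0.0684z,  y = 0.0127+-0.1184z
sphere 1 gives Az²+Bz+C=0 with A=1.0187, B=0.2585, C=-0.0402;  B²−4AC=0.2307;  roots -0.3626, 0.1088;  negative root z = -0.3626
x = 0.0321, y = 0.0556

(0.0321, 0.0556, -0.3626)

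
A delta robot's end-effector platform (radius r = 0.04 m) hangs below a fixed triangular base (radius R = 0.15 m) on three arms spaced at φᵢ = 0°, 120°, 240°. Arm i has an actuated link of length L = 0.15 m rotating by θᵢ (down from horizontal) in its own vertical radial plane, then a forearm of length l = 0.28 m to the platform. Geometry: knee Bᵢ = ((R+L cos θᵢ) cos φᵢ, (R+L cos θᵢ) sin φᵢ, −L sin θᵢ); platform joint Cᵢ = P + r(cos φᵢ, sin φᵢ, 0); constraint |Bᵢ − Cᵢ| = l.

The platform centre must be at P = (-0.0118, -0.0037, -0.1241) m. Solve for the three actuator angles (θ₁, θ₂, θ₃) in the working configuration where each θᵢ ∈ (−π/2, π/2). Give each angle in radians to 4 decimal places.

θ₁ = 0.2620, θ₂ = 0.0869, θ₃ = 0.0005

rotate P by −φ1: (-0.0118, -0.0037, -0.1241)
  A cos θ + B sin θ = C:  0.1218·cos θ + -0.1241·sin θ = 0.0855
  γ=atan2(-0.1241,0.1218)=-0.7948;  ψ=arccos(0.4917)=1.0567;  θ1=γ+ψ≈0.2620
rotate P by −φ2: (0.0027, 0.0121, -0.1241)
  A=0.1073, B=-0.1241, C=(l²−L²−A²−y'²−z²)/(2L)=0.0961
  √(A²+B²)=0.1641;  θ2 = -0.8579+0.9447 ≈ 0.0869
rotate P by −φ3: (0.0091, -0.0084, -0.1241)
  A=0.1009, B=-0.1241, C=(l²−L²−A²−y'²−z²)/(2L)=0.1008
  θ3 = atan2(B,A) + arccos(C/0.1599) = 0.0005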